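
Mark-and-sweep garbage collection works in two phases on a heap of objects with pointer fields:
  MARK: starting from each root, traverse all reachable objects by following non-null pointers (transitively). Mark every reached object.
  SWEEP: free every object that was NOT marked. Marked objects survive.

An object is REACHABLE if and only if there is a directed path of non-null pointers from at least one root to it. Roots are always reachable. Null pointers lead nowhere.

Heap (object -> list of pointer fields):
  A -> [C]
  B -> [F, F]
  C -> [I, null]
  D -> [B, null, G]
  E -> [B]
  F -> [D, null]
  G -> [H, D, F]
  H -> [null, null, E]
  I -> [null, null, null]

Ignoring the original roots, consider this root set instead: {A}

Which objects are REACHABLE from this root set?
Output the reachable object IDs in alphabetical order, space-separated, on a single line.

Answer: A C I

Derivation:
Roots: A
Mark A: refs=C, marked=A
Mark C: refs=I null, marked=A C
Mark I: refs=null null null, marked=A C I
Unmarked (collected): B D E F G H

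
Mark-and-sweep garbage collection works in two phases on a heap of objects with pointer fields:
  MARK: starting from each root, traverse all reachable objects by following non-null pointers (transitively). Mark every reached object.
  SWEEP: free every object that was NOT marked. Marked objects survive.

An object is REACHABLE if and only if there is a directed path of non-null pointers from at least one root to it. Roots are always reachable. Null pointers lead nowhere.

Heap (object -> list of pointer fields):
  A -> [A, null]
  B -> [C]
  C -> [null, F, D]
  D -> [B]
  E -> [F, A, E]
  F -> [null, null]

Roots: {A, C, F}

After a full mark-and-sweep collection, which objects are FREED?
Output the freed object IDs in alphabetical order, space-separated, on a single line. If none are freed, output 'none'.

Roots: A C F
Mark A: refs=A null, marked=A
Mark C: refs=null F D, marked=A C
Mark F: refs=null null, marked=A C F
Mark D: refs=B, marked=A C D F
Mark B: refs=C, marked=A B C D F
Unmarked (collected): E

Answer: E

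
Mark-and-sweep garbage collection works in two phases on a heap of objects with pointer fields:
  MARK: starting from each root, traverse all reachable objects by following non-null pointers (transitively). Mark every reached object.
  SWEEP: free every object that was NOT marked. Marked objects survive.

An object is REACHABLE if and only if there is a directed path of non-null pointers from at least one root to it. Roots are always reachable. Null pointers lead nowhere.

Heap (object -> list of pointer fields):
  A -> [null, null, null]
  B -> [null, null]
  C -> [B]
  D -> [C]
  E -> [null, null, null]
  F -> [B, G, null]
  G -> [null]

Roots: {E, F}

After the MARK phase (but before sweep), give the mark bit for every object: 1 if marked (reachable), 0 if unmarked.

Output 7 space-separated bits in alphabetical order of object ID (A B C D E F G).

Answer: 0 1 0 0 1 1 1

Derivation:
Roots: E F
Mark E: refs=null null null, marked=E
Mark F: refs=B G null, marked=E F
Mark B: refs=null null, marked=B E F
Mark G: refs=null, marked=B E F G
Unmarked (collected): A C D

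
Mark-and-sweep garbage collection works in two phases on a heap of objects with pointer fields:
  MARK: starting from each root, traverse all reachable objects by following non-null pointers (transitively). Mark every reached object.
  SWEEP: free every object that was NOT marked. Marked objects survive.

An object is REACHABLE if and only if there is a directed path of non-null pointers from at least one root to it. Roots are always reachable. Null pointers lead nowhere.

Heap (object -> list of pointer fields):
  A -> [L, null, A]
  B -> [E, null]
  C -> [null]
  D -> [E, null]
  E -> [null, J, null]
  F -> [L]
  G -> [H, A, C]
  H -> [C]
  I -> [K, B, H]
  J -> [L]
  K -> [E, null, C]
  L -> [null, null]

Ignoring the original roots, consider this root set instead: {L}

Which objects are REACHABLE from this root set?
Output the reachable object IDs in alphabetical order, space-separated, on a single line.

Answer: L

Derivation:
Roots: L
Mark L: refs=null null, marked=L
Unmarked (collected): A B C D E F G H I J K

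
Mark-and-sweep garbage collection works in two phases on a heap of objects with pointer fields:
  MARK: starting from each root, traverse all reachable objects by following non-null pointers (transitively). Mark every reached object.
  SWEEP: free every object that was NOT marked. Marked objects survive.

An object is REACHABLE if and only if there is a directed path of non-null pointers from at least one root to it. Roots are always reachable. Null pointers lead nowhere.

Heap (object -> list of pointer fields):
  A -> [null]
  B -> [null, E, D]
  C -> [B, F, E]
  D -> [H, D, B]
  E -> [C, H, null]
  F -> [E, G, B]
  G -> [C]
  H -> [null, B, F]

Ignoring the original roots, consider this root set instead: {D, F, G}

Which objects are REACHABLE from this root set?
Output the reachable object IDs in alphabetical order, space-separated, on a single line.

Answer: B C D E F G H

Derivation:
Roots: D F G
Mark D: refs=H D B, marked=D
Mark F: refs=E G B, marked=D F
Mark G: refs=C, marked=D F G
Mark H: refs=null B F, marked=D F G H
Mark B: refs=null E D, marked=B D F G H
Mark E: refs=C H null, marked=B D E F G H
Mark C: refs=B F E, marked=B C D E F G H
Unmarked (collected): A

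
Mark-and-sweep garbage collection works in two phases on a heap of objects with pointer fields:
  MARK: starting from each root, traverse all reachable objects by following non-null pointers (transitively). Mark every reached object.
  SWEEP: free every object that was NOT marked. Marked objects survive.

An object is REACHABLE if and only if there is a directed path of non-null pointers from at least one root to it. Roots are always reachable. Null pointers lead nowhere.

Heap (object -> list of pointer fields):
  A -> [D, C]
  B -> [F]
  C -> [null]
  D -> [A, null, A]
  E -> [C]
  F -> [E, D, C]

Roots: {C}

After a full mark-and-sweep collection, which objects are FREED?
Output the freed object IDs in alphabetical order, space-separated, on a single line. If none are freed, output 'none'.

Answer: A B D E F

Derivation:
Roots: C
Mark C: refs=null, marked=C
Unmarked (collected): A B D E F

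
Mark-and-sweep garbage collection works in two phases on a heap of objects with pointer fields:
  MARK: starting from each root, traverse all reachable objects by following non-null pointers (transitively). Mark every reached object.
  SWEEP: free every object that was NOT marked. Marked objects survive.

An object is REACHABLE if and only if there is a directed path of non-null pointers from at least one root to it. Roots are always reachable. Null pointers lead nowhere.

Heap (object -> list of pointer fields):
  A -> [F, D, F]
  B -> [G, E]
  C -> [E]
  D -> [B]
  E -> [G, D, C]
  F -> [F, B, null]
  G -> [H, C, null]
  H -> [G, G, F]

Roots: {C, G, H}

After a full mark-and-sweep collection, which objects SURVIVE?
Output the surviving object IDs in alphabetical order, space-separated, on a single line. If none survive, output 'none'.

Roots: C G H
Mark C: refs=E, marked=C
Mark G: refs=H C null, marked=C G
Mark H: refs=G G F, marked=C G H
Mark E: refs=G D C, marked=C E G H
Mark F: refs=F B null, marked=C E F G H
Mark D: refs=B, marked=C D E F G H
Mark B: refs=G E, marked=B C D E F G H
Unmarked (collected): A

Answer: B C D E F G H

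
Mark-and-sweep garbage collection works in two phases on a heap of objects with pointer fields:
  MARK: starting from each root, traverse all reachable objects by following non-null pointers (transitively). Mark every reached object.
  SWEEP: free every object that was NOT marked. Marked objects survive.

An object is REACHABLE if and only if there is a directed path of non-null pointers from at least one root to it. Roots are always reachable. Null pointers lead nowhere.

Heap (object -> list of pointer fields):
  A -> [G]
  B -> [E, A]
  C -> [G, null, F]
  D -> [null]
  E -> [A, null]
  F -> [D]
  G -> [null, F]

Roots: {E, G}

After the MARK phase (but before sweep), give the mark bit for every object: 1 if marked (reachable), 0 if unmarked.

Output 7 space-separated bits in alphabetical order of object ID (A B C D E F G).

Roots: E G
Mark E: refs=A null, marked=E
Mark G: refs=null F, marked=E G
Mark A: refs=G, marked=A E G
Mark F: refs=D, marked=A E F G
Mark D: refs=null, marked=A D E F G
Unmarked (collected): B C

Answer: 1 0 0 1 1 1 1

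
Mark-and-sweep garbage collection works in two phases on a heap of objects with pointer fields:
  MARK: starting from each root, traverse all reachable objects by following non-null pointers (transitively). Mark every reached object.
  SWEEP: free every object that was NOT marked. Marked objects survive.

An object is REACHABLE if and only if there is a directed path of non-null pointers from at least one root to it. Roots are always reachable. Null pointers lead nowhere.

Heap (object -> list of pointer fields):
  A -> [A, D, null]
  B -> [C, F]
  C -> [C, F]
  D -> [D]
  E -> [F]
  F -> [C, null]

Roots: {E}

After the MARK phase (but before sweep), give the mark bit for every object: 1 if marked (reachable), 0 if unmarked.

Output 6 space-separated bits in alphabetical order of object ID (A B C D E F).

Answer: 0 0 1 0 1 1

Derivation:
Roots: E
Mark E: refs=F, marked=E
Mark F: refs=C null, marked=E F
Mark C: refs=C F, marked=C E F
Unmarked (collected): A B D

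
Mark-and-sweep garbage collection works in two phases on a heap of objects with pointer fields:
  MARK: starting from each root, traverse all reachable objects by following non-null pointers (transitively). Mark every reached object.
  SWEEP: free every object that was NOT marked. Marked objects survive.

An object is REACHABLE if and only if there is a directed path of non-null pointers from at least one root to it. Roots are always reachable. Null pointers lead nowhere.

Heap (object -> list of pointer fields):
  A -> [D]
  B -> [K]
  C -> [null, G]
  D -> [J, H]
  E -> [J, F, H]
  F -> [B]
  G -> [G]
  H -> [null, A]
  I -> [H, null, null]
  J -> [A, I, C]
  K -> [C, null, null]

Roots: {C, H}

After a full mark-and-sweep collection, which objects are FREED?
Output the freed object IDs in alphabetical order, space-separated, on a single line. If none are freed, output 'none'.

Roots: C H
Mark C: refs=null G, marked=C
Mark H: refs=null A, marked=C H
Mark G: refs=G, marked=C G H
Mark A: refs=D, marked=A C G H
Mark D: refs=J H, marked=A C D G H
Mark J: refs=A I C, marked=A C D G H J
Mark I: refs=H null null, marked=A C D G H I J
Unmarked (collected): B E F K

Answer: B E F K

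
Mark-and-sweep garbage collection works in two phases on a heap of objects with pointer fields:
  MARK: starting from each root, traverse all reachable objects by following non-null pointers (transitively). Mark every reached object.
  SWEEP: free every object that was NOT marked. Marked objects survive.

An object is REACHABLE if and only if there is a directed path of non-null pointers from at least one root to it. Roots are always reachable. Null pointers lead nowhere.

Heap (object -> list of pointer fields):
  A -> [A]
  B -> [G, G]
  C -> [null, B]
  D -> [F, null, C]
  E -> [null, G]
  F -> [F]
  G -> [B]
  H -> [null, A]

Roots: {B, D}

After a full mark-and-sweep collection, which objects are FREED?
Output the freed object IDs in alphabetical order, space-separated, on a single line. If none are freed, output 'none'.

Roots: B D
Mark B: refs=G G, marked=B
Mark D: refs=F null C, marked=B D
Mark G: refs=B, marked=B D G
Mark F: refs=F, marked=B D F G
Mark C: refs=null B, marked=B C D F G
Unmarked (collected): A E H

Answer: A E H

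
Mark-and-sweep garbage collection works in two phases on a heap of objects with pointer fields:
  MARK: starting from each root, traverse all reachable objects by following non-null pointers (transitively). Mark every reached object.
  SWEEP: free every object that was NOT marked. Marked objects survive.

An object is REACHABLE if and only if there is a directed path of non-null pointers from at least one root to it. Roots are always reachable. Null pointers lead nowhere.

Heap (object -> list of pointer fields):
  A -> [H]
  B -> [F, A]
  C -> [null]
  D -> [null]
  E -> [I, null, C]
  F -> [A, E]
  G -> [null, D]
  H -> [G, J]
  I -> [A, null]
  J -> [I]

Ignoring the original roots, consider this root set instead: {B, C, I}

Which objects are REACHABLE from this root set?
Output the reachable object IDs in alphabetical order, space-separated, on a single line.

Answer: A B C D E F G H I J

Derivation:
Roots: B C I
Mark B: refs=F A, marked=B
Mark C: refs=null, marked=B C
Mark I: refs=A null, marked=B C I
Mark F: refs=A E, marked=B C F I
Mark A: refs=H, marked=A B C F I
Mark E: refs=I null C, marked=A B C E F I
Mark H: refs=G J, marked=A B C E F H I
Mark G: refs=null D, marked=A B C E F G H I
Mark J: refs=I, marked=A B C E F G H I J
Mark D: refs=null, marked=A B C D E F G H I J
Unmarked (collected): (none)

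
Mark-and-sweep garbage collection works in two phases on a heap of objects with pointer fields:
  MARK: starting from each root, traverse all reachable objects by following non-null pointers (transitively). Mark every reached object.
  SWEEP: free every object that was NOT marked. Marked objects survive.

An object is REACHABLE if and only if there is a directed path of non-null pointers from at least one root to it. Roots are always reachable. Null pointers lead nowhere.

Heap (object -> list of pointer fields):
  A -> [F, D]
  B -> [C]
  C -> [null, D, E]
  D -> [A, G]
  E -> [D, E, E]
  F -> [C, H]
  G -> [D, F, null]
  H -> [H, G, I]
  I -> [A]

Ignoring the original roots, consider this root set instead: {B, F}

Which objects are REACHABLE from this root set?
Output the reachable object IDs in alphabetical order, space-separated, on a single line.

Answer: A B C D E F G H I

Derivation:
Roots: B F
Mark B: refs=C, marked=B
Mark F: refs=C H, marked=B F
Mark C: refs=null D E, marked=B C F
Mark H: refs=H G I, marked=B C F H
Mark D: refs=A G, marked=B C D F H
Mark E: refs=D E E, marked=B C D E F H
Mark G: refs=D F null, marked=B C D E F G H
Mark I: refs=A, marked=B C D E F G H I
Mark A: refs=F D, marked=A B C D E F G H I
Unmarked (collected): (none)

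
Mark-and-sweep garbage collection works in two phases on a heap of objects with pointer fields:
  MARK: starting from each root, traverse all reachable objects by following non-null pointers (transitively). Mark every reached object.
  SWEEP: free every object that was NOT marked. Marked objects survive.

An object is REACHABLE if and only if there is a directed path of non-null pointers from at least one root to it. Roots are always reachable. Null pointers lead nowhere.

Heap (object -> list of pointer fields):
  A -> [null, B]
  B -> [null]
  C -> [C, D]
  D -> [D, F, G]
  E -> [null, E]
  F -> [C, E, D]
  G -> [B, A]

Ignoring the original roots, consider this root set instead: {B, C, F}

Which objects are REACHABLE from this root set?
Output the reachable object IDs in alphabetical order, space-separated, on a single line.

Roots: B C F
Mark B: refs=null, marked=B
Mark C: refs=C D, marked=B C
Mark F: refs=C E D, marked=B C F
Mark D: refs=D F G, marked=B C D F
Mark E: refs=null E, marked=B C D E F
Mark G: refs=B A, marked=B C D E F G
Mark A: refs=null B, marked=A B C D E F G
Unmarked (collected): (none)

Answer: A B C D E F G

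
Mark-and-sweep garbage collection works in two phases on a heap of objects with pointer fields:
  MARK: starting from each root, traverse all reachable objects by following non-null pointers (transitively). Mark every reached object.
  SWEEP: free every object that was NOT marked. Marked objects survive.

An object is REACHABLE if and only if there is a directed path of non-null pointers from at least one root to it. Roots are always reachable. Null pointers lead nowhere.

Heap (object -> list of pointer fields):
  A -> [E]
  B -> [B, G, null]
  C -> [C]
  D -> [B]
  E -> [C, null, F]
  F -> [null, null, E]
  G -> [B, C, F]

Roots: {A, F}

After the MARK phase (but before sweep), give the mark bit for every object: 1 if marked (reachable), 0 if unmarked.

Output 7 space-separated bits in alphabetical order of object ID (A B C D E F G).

Roots: A F
Mark A: refs=E, marked=A
Mark F: refs=null null E, marked=A F
Mark E: refs=C null F, marked=A E F
Mark C: refs=C, marked=A C E F
Unmarked (collected): B D G

Answer: 1 0 1 0 1 1 0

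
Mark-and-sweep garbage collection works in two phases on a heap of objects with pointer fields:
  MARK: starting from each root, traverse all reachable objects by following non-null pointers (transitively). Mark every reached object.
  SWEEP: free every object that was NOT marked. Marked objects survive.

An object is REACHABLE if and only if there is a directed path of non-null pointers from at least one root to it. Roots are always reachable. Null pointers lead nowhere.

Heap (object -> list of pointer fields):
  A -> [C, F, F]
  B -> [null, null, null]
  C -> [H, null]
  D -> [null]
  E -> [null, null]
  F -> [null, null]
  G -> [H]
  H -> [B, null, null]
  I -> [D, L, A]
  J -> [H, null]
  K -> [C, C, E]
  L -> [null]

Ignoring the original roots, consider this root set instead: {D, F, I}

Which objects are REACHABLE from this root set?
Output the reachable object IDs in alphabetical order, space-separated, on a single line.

Roots: D F I
Mark D: refs=null, marked=D
Mark F: refs=null null, marked=D F
Mark I: refs=D L A, marked=D F I
Mark L: refs=null, marked=D F I L
Mark A: refs=C F F, marked=A D F I L
Mark C: refs=H null, marked=A C D F I L
Mark H: refs=B null null, marked=A C D F H I L
Mark B: refs=null null null, marked=A B C D F H I L
Unmarked (collected): E G J K

Answer: A B C D F H I L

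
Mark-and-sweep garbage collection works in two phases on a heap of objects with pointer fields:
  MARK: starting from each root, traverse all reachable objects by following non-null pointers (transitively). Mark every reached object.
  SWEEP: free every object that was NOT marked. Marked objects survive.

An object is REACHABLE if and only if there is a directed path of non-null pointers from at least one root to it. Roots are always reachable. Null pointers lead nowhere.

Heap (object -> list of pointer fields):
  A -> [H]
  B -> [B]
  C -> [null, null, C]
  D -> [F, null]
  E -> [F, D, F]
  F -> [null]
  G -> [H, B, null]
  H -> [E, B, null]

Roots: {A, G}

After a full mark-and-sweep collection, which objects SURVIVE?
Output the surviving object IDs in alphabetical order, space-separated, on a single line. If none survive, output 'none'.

Roots: A G
Mark A: refs=H, marked=A
Mark G: refs=H B null, marked=A G
Mark H: refs=E B null, marked=A G H
Mark B: refs=B, marked=A B G H
Mark E: refs=F D F, marked=A B E G H
Mark F: refs=null, marked=A B E F G H
Mark D: refs=F null, marked=A B D E F G H
Unmarked (collected): C

Answer: A B D E F G H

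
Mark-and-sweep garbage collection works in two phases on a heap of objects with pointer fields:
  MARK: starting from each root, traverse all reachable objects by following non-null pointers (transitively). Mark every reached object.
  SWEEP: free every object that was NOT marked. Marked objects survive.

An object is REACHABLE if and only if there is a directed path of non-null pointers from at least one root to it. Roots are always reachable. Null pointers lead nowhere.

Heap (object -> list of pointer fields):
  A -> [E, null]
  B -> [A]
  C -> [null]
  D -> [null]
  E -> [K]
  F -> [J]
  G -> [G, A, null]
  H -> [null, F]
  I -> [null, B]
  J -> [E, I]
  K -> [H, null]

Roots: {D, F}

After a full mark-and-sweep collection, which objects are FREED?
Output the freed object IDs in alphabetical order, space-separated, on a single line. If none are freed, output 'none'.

Roots: D F
Mark D: refs=null, marked=D
Mark F: refs=J, marked=D F
Mark J: refs=E I, marked=D F J
Mark E: refs=K, marked=D E F J
Mark I: refs=null B, marked=D E F I J
Mark K: refs=H null, marked=D E F I J K
Mark B: refs=A, marked=B D E F I J K
Mark H: refs=null F, marked=B D E F H I J K
Mark A: refs=E null, marked=A B D E F H I J K
Unmarked (collected): C G

Answer: C G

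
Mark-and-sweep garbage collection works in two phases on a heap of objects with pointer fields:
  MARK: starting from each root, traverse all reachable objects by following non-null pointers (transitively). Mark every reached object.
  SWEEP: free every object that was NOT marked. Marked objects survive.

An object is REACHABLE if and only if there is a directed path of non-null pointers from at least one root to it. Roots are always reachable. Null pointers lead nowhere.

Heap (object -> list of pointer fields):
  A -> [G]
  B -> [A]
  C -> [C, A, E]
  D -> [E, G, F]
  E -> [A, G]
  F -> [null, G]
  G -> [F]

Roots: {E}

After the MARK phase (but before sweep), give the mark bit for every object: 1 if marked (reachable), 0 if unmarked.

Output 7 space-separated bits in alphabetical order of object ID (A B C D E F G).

Roots: E
Mark E: refs=A G, marked=E
Mark A: refs=G, marked=A E
Mark G: refs=F, marked=A E G
Mark F: refs=null G, marked=A E F G
Unmarked (collected): B C D

Answer: 1 0 0 0 1 1 1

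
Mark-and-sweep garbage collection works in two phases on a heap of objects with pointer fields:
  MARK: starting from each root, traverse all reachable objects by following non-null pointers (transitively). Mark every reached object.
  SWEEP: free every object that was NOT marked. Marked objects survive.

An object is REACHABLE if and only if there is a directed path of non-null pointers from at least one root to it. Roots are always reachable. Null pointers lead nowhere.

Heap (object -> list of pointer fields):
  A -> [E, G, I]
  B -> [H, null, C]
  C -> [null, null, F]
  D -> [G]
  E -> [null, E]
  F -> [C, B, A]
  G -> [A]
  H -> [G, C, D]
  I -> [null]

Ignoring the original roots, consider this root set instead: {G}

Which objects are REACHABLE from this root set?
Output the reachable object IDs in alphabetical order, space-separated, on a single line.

Answer: A E G I

Derivation:
Roots: G
Mark G: refs=A, marked=G
Mark A: refs=E G I, marked=A G
Mark E: refs=null E, marked=A E G
Mark I: refs=null, marked=A E G I
Unmarked (collected): B C D F H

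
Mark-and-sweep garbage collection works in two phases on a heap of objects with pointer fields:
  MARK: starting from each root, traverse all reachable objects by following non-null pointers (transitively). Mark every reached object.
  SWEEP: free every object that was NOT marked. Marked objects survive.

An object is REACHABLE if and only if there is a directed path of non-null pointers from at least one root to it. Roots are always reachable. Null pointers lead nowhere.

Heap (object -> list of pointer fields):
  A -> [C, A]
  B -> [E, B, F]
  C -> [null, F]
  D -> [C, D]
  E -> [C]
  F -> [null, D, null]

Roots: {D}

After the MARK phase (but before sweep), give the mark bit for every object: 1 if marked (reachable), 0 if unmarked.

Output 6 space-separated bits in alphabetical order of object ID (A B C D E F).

Roots: D
Mark D: refs=C D, marked=D
Mark C: refs=null F, marked=C D
Mark F: refs=null D null, marked=C D F
Unmarked (collected): A B E

Answer: 0 0 1 1 0 1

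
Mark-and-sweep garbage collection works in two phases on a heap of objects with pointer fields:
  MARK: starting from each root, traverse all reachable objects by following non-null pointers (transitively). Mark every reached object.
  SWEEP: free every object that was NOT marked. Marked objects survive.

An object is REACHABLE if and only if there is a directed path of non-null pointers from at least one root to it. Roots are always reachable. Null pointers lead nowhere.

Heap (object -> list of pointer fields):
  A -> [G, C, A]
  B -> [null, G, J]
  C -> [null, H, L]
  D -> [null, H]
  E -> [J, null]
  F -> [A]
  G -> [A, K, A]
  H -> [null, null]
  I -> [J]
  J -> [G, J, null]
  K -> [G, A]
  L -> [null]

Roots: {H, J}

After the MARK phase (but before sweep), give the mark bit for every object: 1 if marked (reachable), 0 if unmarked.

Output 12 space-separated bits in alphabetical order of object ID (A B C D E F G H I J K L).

Roots: H J
Mark H: refs=null null, marked=H
Mark J: refs=G J null, marked=H J
Mark G: refs=A K A, marked=G H J
Mark A: refs=G C A, marked=A G H J
Mark K: refs=G A, marked=A G H J K
Mark C: refs=null H L, marked=A C G H J K
Mark L: refs=null, marked=A C G H J K L
Unmarked (collected): B D E F I

Answer: 1 0 1 0 0 0 1 1 0 1 1 1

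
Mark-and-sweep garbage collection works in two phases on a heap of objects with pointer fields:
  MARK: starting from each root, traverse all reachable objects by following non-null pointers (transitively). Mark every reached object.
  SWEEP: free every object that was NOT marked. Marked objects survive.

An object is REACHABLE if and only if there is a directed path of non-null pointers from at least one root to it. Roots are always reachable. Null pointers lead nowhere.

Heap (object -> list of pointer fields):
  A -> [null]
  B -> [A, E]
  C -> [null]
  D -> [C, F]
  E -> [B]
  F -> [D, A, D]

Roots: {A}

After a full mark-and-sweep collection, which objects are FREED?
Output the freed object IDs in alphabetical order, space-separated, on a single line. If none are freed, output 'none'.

Roots: A
Mark A: refs=null, marked=A
Unmarked (collected): B C D E F

Answer: B C D E F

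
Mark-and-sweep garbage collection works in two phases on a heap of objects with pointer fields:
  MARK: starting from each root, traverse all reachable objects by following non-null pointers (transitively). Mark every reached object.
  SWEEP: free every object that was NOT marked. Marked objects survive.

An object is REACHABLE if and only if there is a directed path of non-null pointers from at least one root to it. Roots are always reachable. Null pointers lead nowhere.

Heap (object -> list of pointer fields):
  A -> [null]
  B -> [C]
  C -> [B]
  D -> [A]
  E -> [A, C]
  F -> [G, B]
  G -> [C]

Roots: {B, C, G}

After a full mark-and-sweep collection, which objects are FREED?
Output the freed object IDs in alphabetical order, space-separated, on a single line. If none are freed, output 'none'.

Roots: B C G
Mark B: refs=C, marked=B
Mark C: refs=B, marked=B C
Mark G: refs=C, marked=B C G
Unmarked (collected): A D E F

Answer: A D E F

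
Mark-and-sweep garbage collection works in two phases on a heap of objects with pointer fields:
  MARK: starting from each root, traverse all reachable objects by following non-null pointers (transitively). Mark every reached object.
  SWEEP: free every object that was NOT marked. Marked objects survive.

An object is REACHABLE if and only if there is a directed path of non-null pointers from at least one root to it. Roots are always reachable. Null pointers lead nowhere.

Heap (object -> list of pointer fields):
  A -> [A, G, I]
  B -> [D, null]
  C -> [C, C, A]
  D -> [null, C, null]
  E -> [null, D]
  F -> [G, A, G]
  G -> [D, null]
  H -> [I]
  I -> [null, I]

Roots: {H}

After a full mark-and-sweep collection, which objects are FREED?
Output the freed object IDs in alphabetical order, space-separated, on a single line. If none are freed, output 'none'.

Answer: A B C D E F G

Derivation:
Roots: H
Mark H: refs=I, marked=H
Mark I: refs=null I, marked=H I
Unmarked (collected): A B C D E F G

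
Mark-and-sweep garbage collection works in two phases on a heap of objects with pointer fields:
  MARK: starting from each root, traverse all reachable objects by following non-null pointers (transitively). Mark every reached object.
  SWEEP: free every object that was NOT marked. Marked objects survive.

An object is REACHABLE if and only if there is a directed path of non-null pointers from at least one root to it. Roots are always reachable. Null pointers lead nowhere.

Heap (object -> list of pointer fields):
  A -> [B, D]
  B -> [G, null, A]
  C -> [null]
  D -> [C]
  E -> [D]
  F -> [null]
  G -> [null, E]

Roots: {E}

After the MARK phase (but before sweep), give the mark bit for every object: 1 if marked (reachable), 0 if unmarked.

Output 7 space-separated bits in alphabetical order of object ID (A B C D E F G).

Answer: 0 0 1 1 1 0 0

Derivation:
Roots: E
Mark E: refs=D, marked=E
Mark D: refs=C, marked=D E
Mark C: refs=null, marked=C D E
Unmarked (collected): A B F G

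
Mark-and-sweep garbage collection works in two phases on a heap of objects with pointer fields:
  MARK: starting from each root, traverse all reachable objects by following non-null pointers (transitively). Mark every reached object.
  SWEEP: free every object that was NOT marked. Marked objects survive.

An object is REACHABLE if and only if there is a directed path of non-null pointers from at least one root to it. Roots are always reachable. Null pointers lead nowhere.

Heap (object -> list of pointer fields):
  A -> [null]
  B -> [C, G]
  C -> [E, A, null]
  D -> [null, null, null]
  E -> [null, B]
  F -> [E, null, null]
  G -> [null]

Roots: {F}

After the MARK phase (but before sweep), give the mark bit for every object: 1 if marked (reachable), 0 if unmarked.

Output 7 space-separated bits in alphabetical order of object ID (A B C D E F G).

Roots: F
Mark F: refs=E null null, marked=F
Mark E: refs=null B, marked=E F
Mark B: refs=C G, marked=B E F
Mark C: refs=E A null, marked=B C E F
Mark G: refs=null, marked=B C E F G
Mark A: refs=null, marked=A B C E F G
Unmarked (collected): D

Answer: 1 1 1 0 1 1 1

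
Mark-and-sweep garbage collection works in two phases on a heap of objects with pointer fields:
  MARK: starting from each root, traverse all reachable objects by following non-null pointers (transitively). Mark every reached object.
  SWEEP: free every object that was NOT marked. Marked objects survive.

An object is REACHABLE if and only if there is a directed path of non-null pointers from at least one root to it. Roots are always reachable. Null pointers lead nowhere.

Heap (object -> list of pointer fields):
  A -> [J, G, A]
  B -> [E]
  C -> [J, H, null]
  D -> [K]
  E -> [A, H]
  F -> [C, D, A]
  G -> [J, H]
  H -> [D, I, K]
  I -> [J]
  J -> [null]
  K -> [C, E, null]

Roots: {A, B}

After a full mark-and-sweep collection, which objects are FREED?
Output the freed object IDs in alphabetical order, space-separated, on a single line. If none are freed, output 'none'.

Roots: A B
Mark A: refs=J G A, marked=A
Mark B: refs=E, marked=A B
Mark J: refs=null, marked=A B J
Mark G: refs=J H, marked=A B G J
Mark E: refs=A H, marked=A B E G J
Mark H: refs=D I K, marked=A B E G H J
Mark D: refs=K, marked=A B D E G H J
Mark I: refs=J, marked=A B D E G H I J
Mark K: refs=C E null, marked=A B D E G H I J K
Mark C: refs=J H null, marked=A B C D E G H I J K
Unmarked (collected): F

Answer: F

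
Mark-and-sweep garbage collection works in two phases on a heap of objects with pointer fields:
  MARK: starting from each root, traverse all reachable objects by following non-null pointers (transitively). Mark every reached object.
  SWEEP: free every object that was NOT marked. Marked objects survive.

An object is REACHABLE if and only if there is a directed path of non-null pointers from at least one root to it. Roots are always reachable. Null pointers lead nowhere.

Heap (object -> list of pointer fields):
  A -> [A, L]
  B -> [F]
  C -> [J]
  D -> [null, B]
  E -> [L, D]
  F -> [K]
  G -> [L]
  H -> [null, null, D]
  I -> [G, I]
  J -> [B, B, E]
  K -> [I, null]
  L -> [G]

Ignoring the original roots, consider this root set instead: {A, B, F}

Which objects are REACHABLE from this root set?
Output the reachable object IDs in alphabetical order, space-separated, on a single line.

Roots: A B F
Mark A: refs=A L, marked=A
Mark B: refs=F, marked=A B
Mark F: refs=K, marked=A B F
Mark L: refs=G, marked=A B F L
Mark K: refs=I null, marked=A B F K L
Mark G: refs=L, marked=A B F G K L
Mark I: refs=G I, marked=A B F G I K L
Unmarked (collected): C D E H J

Answer: A B F G I K L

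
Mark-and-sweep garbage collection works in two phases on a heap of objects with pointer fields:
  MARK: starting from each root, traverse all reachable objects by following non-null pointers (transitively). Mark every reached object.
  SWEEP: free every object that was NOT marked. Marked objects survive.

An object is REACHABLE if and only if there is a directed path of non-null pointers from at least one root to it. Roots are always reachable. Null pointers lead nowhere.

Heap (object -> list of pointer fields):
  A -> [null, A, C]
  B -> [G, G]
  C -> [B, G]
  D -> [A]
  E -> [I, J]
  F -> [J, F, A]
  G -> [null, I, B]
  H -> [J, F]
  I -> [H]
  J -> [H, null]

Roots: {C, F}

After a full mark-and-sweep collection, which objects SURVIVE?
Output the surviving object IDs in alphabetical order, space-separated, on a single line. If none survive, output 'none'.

Answer: A B C F G H I J

Derivation:
Roots: C F
Mark C: refs=B G, marked=C
Mark F: refs=J F A, marked=C F
Mark B: refs=G G, marked=B C F
Mark G: refs=null I B, marked=B C F G
Mark J: refs=H null, marked=B C F G J
Mark A: refs=null A C, marked=A B C F G J
Mark I: refs=H, marked=A B C F G I J
Mark H: refs=J F, marked=A B C F G H I J
Unmarked (collected): D E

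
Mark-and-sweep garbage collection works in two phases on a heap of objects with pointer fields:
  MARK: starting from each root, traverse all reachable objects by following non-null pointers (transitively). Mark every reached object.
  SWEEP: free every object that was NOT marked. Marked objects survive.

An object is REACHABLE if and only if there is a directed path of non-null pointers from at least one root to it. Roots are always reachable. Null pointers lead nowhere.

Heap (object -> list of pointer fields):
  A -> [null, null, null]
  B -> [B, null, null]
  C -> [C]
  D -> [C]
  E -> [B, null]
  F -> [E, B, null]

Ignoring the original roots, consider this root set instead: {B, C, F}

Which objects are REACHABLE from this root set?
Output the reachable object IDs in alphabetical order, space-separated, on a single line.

Answer: B C E F

Derivation:
Roots: B C F
Mark B: refs=B null null, marked=B
Mark C: refs=C, marked=B C
Mark F: refs=E B null, marked=B C F
Mark E: refs=B null, marked=B C E F
Unmarked (collected): A D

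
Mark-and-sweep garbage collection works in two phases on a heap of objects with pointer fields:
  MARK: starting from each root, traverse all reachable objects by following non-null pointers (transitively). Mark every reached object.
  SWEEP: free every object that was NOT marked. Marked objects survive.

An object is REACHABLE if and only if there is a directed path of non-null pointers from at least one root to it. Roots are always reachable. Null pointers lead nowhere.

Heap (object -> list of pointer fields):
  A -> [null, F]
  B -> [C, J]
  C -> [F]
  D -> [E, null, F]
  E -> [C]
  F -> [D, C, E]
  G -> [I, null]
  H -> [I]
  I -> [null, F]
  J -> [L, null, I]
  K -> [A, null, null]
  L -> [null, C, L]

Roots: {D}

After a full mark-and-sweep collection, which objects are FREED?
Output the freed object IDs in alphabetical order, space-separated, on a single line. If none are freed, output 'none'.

Roots: D
Mark D: refs=E null F, marked=D
Mark E: refs=C, marked=D E
Mark F: refs=D C E, marked=D E F
Mark C: refs=F, marked=C D E F
Unmarked (collected): A B G H I J K L

Answer: A B G H I J K L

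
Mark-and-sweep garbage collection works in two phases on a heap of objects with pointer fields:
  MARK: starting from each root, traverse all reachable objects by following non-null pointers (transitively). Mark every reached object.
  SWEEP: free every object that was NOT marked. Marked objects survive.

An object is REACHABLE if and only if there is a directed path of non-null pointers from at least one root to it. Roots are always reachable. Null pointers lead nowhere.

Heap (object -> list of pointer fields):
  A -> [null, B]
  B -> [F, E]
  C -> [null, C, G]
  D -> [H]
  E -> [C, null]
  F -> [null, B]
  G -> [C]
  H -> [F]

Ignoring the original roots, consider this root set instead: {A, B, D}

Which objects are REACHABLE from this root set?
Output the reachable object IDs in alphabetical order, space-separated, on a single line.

Roots: A B D
Mark A: refs=null B, marked=A
Mark B: refs=F E, marked=A B
Mark D: refs=H, marked=A B D
Mark F: refs=null B, marked=A B D F
Mark E: refs=C null, marked=A B D E F
Mark H: refs=F, marked=A B D E F H
Mark C: refs=null C G, marked=A B C D E F H
Mark G: refs=C, marked=A B C D E F G H
Unmarked (collected): (none)

Answer: A B C D E F G H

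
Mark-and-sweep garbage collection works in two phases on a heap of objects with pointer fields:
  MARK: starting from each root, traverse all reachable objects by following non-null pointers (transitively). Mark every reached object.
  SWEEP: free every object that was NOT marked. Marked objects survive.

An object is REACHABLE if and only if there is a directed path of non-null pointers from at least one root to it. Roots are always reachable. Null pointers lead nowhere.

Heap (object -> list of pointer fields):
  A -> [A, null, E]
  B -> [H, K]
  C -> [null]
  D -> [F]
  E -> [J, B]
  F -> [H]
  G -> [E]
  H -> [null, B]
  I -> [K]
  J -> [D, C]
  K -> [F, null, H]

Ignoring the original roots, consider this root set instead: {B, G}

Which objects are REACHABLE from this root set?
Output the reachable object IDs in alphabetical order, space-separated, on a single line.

Answer: B C D E F G H J K

Derivation:
Roots: B G
Mark B: refs=H K, marked=B
Mark G: refs=E, marked=B G
Mark H: refs=null B, marked=B G H
Mark K: refs=F null H, marked=B G H K
Mark E: refs=J B, marked=B E G H K
Mark F: refs=H, marked=B E F G H K
Mark J: refs=D C, marked=B E F G H J K
Mark D: refs=F, marked=B D E F G H J K
Mark C: refs=null, marked=B C D E F G H J K
Unmarked (collected): A I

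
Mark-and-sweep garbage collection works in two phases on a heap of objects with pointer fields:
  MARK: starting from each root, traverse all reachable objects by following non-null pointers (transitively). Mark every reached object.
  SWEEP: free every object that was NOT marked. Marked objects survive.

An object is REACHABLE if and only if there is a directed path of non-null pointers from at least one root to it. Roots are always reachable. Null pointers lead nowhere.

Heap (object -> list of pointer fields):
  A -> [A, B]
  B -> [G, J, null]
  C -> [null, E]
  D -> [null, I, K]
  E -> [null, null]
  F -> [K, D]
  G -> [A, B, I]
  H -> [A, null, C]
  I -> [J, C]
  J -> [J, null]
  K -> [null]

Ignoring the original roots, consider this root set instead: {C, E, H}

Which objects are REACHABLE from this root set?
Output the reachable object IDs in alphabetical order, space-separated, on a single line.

Answer: A B C E G H I J

Derivation:
Roots: C E H
Mark C: refs=null E, marked=C
Mark E: refs=null null, marked=C E
Mark H: refs=A null C, marked=C E H
Mark A: refs=A B, marked=A C E H
Mark B: refs=G J null, marked=A B C E H
Mark G: refs=A B I, marked=A B C E G H
Mark J: refs=J null, marked=A B C E G H J
Mark I: refs=J C, marked=A B C E G H I J
Unmarked (collected): D F K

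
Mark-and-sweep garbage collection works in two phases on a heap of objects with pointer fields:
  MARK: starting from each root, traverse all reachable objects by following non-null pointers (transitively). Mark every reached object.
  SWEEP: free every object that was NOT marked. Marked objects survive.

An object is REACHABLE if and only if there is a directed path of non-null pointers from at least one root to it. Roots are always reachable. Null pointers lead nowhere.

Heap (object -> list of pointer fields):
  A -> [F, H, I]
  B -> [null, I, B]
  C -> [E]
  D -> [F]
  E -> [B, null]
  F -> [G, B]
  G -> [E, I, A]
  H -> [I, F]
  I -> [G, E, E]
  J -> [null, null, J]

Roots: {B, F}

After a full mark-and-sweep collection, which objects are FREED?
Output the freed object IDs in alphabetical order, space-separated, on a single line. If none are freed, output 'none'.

Roots: B F
Mark B: refs=null I B, marked=B
Mark F: refs=G B, marked=B F
Mark I: refs=G E E, marked=B F I
Mark G: refs=E I A, marked=B F G I
Mark E: refs=B null, marked=B E F G I
Mark A: refs=F H I, marked=A B E F G I
Mark H: refs=I F, marked=A B E F G H I
Unmarked (collected): C D J

Answer: C D J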